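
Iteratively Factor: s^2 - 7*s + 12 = (s - 4)*(s - 3)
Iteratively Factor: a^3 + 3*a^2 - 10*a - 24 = (a - 3)*(a^2 + 6*a + 8) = (a - 3)*(a + 2)*(a + 4)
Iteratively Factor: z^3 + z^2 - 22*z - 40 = (z + 2)*(z^2 - z - 20) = (z + 2)*(z + 4)*(z - 5)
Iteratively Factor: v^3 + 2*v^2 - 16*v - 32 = (v + 4)*(v^2 - 2*v - 8) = (v - 4)*(v + 4)*(v + 2)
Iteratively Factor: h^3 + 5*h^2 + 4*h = (h)*(h^2 + 5*h + 4) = h*(h + 1)*(h + 4)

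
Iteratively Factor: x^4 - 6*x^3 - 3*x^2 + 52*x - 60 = (x - 2)*(x^3 - 4*x^2 - 11*x + 30) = (x - 2)^2*(x^2 - 2*x - 15) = (x - 5)*(x - 2)^2*(x + 3)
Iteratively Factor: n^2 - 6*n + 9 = (n - 3)*(n - 3)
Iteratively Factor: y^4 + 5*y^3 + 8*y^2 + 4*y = (y + 1)*(y^3 + 4*y^2 + 4*y) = (y + 1)*(y + 2)*(y^2 + 2*y) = (y + 1)*(y + 2)^2*(y)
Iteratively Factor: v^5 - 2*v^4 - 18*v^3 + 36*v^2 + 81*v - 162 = (v - 2)*(v^4 - 18*v^2 + 81) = (v - 2)*(v + 3)*(v^3 - 3*v^2 - 9*v + 27) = (v - 2)*(v + 3)^2*(v^2 - 6*v + 9) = (v - 3)*(v - 2)*(v + 3)^2*(v - 3)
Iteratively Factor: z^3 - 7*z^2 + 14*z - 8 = (z - 1)*(z^2 - 6*z + 8) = (z - 4)*(z - 1)*(z - 2)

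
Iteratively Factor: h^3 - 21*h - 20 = (h + 1)*(h^2 - h - 20) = (h + 1)*(h + 4)*(h - 5)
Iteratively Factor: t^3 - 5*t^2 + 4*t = (t - 1)*(t^2 - 4*t) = (t - 4)*(t - 1)*(t)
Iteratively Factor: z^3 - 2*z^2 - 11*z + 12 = (z - 1)*(z^2 - z - 12) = (z - 1)*(z + 3)*(z - 4)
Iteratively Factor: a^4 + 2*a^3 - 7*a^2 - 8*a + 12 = (a + 2)*(a^3 - 7*a + 6) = (a + 2)*(a + 3)*(a^2 - 3*a + 2) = (a - 1)*(a + 2)*(a + 3)*(a - 2)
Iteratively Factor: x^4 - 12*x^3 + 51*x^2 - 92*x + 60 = (x - 3)*(x^3 - 9*x^2 + 24*x - 20) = (x - 3)*(x - 2)*(x^2 - 7*x + 10) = (x - 5)*(x - 3)*(x - 2)*(x - 2)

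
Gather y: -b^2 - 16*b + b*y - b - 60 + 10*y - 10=-b^2 - 17*b + y*(b + 10) - 70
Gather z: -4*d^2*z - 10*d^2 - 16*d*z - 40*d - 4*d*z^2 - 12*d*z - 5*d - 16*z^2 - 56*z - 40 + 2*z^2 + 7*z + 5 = -10*d^2 - 45*d + z^2*(-4*d - 14) + z*(-4*d^2 - 28*d - 49) - 35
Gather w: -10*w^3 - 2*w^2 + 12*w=-10*w^3 - 2*w^2 + 12*w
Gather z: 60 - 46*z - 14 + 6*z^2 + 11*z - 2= 6*z^2 - 35*z + 44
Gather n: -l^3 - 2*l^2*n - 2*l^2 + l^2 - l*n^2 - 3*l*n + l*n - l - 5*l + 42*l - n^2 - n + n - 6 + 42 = -l^3 - l^2 + 36*l + n^2*(-l - 1) + n*(-2*l^2 - 2*l) + 36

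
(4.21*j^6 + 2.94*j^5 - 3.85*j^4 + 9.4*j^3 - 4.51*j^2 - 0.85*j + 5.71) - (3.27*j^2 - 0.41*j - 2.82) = 4.21*j^6 + 2.94*j^5 - 3.85*j^4 + 9.4*j^3 - 7.78*j^2 - 0.44*j + 8.53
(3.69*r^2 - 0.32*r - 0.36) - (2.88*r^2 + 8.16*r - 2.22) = 0.81*r^2 - 8.48*r + 1.86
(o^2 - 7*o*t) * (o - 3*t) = o^3 - 10*o^2*t + 21*o*t^2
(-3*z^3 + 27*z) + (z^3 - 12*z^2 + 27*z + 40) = -2*z^3 - 12*z^2 + 54*z + 40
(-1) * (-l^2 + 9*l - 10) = l^2 - 9*l + 10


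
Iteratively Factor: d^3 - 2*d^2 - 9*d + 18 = (d - 3)*(d^2 + d - 6) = (d - 3)*(d - 2)*(d + 3)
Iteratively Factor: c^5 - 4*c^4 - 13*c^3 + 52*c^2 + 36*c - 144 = (c + 3)*(c^4 - 7*c^3 + 8*c^2 + 28*c - 48) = (c - 3)*(c + 3)*(c^3 - 4*c^2 - 4*c + 16) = (c - 3)*(c - 2)*(c + 3)*(c^2 - 2*c - 8) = (c - 3)*(c - 2)*(c + 2)*(c + 3)*(c - 4)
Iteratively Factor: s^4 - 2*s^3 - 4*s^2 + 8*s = (s)*(s^3 - 2*s^2 - 4*s + 8) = s*(s - 2)*(s^2 - 4) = s*(s - 2)*(s + 2)*(s - 2)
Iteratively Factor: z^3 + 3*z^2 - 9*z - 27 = (z + 3)*(z^2 - 9) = (z - 3)*(z + 3)*(z + 3)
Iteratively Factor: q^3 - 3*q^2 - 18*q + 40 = (q - 5)*(q^2 + 2*q - 8) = (q - 5)*(q + 4)*(q - 2)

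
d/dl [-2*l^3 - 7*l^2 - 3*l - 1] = -6*l^2 - 14*l - 3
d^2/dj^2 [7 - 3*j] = 0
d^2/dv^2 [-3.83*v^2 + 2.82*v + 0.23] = -7.66000000000000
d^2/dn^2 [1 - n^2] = -2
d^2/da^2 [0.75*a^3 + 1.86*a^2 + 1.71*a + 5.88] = 4.5*a + 3.72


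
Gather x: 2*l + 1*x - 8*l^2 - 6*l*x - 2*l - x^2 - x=-8*l^2 - 6*l*x - x^2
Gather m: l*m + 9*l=l*m + 9*l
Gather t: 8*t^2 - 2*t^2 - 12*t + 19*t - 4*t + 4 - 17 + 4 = 6*t^2 + 3*t - 9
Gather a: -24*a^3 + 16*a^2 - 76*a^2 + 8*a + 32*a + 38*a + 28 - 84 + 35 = -24*a^3 - 60*a^2 + 78*a - 21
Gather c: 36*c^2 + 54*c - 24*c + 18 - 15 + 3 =36*c^2 + 30*c + 6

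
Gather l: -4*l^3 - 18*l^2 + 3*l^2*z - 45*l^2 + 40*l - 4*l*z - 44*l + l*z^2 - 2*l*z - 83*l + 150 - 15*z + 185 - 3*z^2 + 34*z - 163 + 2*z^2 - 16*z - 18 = -4*l^3 + l^2*(3*z - 63) + l*(z^2 - 6*z - 87) - z^2 + 3*z + 154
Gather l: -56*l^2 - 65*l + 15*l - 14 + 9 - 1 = -56*l^2 - 50*l - 6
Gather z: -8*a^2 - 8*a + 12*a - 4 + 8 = -8*a^2 + 4*a + 4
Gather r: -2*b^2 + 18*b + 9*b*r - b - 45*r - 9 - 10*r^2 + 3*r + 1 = -2*b^2 + 17*b - 10*r^2 + r*(9*b - 42) - 8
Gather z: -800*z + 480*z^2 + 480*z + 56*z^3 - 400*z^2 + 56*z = 56*z^3 + 80*z^2 - 264*z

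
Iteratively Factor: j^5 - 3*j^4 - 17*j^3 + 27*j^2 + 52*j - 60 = (j - 5)*(j^4 + 2*j^3 - 7*j^2 - 8*j + 12) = (j - 5)*(j + 3)*(j^3 - j^2 - 4*j + 4) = (j - 5)*(j - 2)*(j + 3)*(j^2 + j - 2) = (j - 5)*(j - 2)*(j + 2)*(j + 3)*(j - 1)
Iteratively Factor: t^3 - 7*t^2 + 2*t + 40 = (t - 4)*(t^2 - 3*t - 10) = (t - 5)*(t - 4)*(t + 2)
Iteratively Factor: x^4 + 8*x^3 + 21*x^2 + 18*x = (x + 3)*(x^3 + 5*x^2 + 6*x) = (x + 3)^2*(x^2 + 2*x) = x*(x + 3)^2*(x + 2)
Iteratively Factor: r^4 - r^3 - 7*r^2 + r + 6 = (r - 1)*(r^3 - 7*r - 6) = (r - 1)*(r + 1)*(r^2 - r - 6) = (r - 3)*(r - 1)*(r + 1)*(r + 2)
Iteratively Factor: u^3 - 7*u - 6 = (u + 1)*(u^2 - u - 6) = (u + 1)*(u + 2)*(u - 3)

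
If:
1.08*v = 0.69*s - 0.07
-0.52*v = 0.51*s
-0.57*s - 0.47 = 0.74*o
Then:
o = -0.67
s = 0.04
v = -0.04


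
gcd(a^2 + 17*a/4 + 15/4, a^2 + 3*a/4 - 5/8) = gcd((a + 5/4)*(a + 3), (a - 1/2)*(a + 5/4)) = a + 5/4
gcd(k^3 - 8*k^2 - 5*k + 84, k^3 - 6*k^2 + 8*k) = k - 4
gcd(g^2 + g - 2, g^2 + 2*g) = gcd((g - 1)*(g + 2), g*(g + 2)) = g + 2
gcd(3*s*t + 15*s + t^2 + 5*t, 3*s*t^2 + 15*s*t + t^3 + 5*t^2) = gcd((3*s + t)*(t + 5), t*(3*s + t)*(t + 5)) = 3*s*t + 15*s + t^2 + 5*t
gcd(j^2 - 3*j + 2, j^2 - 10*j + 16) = j - 2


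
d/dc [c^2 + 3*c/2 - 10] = 2*c + 3/2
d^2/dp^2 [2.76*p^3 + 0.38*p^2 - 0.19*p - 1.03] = 16.56*p + 0.76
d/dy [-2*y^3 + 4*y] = 4 - 6*y^2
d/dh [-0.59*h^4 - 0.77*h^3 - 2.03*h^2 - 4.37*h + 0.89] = -2.36*h^3 - 2.31*h^2 - 4.06*h - 4.37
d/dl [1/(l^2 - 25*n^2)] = -2*l/(l^2 - 25*n^2)^2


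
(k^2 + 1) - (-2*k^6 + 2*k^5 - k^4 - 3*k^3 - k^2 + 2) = 2*k^6 - 2*k^5 + k^4 + 3*k^3 + 2*k^2 - 1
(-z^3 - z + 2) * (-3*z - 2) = 3*z^4 + 2*z^3 + 3*z^2 - 4*z - 4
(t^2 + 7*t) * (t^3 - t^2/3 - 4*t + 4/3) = t^5 + 20*t^4/3 - 19*t^3/3 - 80*t^2/3 + 28*t/3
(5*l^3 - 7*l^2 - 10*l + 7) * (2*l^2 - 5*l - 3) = 10*l^5 - 39*l^4 + 85*l^2 - 5*l - 21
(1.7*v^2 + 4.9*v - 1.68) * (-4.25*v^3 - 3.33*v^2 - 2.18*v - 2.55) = -7.225*v^5 - 26.486*v^4 - 12.883*v^3 - 9.4226*v^2 - 8.8326*v + 4.284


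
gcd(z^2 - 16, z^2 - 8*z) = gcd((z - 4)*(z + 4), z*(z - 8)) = 1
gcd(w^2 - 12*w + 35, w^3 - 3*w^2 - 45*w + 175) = w - 5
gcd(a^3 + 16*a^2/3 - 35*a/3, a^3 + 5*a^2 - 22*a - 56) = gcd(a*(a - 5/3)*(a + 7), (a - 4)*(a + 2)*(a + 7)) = a + 7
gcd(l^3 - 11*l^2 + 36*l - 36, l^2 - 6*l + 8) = l - 2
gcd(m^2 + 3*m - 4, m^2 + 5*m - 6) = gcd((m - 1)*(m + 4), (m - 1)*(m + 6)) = m - 1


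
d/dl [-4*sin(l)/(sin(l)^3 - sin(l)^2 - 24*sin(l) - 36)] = 4*(2*sin(l)^3 - sin(l)^2 + 36)*cos(l)/(-sin(l)^3 + sin(l)^2 + 24*sin(l) + 36)^2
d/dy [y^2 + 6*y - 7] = 2*y + 6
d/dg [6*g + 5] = 6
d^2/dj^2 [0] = 0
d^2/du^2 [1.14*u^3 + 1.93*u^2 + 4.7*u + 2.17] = 6.84*u + 3.86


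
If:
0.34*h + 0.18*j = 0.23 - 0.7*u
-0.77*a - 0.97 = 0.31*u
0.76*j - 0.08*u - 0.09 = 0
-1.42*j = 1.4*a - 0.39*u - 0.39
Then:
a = -0.27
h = 5.83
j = -0.14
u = -2.47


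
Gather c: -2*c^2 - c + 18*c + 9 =-2*c^2 + 17*c + 9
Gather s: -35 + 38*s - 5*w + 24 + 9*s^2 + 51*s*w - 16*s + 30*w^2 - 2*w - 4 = 9*s^2 + s*(51*w + 22) + 30*w^2 - 7*w - 15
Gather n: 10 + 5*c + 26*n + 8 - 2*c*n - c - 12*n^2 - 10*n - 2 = 4*c - 12*n^2 + n*(16 - 2*c) + 16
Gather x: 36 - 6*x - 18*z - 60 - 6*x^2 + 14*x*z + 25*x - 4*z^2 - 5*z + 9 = -6*x^2 + x*(14*z + 19) - 4*z^2 - 23*z - 15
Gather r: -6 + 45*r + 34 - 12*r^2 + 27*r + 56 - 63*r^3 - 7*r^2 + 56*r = -63*r^3 - 19*r^2 + 128*r + 84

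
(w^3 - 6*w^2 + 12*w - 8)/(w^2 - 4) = (w^2 - 4*w + 4)/(w + 2)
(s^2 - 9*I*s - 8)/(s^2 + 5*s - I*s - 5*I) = (s - 8*I)/(s + 5)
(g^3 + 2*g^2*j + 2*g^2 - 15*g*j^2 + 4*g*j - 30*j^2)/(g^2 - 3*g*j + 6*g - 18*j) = (g^2 + 5*g*j + 2*g + 10*j)/(g + 6)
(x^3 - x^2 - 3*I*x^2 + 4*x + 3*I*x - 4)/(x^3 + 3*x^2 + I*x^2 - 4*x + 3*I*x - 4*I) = (x - 4*I)/(x + 4)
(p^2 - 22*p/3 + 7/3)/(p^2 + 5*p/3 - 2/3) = (p - 7)/(p + 2)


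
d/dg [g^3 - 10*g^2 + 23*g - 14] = 3*g^2 - 20*g + 23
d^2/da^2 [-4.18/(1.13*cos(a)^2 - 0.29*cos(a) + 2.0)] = (21.349768*(1 - cos(a)^2)^2 - 4.109358*cos(a)^3 - 26.760778*cos(a)^2 + 10.643116*cos(a) - 3.15924399999999)/(1.13*cos(a)^2 - 0.29*cos(a) + 2.0)^3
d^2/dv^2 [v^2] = 2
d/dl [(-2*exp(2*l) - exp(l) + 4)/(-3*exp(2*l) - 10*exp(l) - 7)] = (17*exp(2*l) + 52*exp(l) + 47)*exp(l)/(9*exp(4*l) + 60*exp(3*l) + 142*exp(2*l) + 140*exp(l) + 49)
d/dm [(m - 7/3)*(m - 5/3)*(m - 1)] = 3*m^2 - 10*m + 71/9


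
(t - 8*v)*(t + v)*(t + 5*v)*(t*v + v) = t^4*v - 2*t^3*v^2 + t^3*v - 43*t^2*v^3 - 2*t^2*v^2 - 40*t*v^4 - 43*t*v^3 - 40*v^4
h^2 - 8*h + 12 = (h - 6)*(h - 2)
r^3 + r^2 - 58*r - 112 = (r - 8)*(r + 2)*(r + 7)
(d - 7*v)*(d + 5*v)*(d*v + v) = d^3*v - 2*d^2*v^2 + d^2*v - 35*d*v^3 - 2*d*v^2 - 35*v^3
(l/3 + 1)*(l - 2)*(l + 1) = l^3/3 + 2*l^2/3 - 5*l/3 - 2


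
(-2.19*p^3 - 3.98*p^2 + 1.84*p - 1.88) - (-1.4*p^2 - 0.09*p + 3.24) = -2.19*p^3 - 2.58*p^2 + 1.93*p - 5.12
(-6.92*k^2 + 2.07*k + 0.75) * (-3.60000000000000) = 24.912*k^2 - 7.452*k - 2.7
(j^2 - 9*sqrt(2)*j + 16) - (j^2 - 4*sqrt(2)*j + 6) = -5*sqrt(2)*j + 10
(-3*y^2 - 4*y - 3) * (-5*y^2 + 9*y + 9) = 15*y^4 - 7*y^3 - 48*y^2 - 63*y - 27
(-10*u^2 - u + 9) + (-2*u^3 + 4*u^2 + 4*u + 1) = -2*u^3 - 6*u^2 + 3*u + 10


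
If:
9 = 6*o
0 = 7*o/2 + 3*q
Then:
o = 3/2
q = -7/4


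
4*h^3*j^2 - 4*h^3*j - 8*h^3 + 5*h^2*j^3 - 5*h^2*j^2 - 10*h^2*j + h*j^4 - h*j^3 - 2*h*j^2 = (h + j)*(4*h + j)*(j - 2)*(h*j + h)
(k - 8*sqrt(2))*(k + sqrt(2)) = k^2 - 7*sqrt(2)*k - 16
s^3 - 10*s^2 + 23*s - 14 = (s - 7)*(s - 2)*(s - 1)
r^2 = r^2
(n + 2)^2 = n^2 + 4*n + 4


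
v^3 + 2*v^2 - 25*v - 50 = (v - 5)*(v + 2)*(v + 5)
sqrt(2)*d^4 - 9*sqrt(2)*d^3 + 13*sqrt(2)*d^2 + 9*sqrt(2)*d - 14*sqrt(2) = (d - 7)*(d - 2)*(d - 1)*(sqrt(2)*d + sqrt(2))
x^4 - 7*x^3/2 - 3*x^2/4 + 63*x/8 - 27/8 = (x - 3)*(x - 3/2)*(x - 1/2)*(x + 3/2)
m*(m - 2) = m^2 - 2*m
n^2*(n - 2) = n^3 - 2*n^2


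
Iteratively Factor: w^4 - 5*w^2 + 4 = (w - 2)*(w^3 + 2*w^2 - w - 2) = (w - 2)*(w - 1)*(w^2 + 3*w + 2) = (w - 2)*(w - 1)*(w + 2)*(w + 1)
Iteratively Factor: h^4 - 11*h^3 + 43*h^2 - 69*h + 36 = (h - 1)*(h^3 - 10*h^2 + 33*h - 36) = (h - 3)*(h - 1)*(h^2 - 7*h + 12) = (h - 3)^2*(h - 1)*(h - 4)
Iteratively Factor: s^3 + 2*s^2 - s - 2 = (s + 2)*(s^2 - 1) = (s - 1)*(s + 2)*(s + 1)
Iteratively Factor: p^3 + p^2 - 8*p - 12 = (p + 2)*(p^2 - p - 6) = (p - 3)*(p + 2)*(p + 2)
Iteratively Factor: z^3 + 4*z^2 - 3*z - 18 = (z - 2)*(z^2 + 6*z + 9) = (z - 2)*(z + 3)*(z + 3)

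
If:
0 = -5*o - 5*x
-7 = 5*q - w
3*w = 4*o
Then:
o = -x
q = -4*x/15 - 7/5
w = -4*x/3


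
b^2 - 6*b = b*(b - 6)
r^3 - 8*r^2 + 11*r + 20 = (r - 5)*(r - 4)*(r + 1)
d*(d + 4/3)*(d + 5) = d^3 + 19*d^2/3 + 20*d/3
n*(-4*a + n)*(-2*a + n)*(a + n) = 8*a^3*n + 2*a^2*n^2 - 5*a*n^3 + n^4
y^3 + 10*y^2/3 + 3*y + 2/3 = (y + 1/3)*(y + 1)*(y + 2)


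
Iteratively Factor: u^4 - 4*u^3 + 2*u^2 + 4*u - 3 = (u - 3)*(u^3 - u^2 - u + 1) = (u - 3)*(u + 1)*(u^2 - 2*u + 1) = (u - 3)*(u - 1)*(u + 1)*(u - 1)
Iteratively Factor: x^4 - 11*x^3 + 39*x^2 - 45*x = (x - 3)*(x^3 - 8*x^2 + 15*x) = x*(x - 3)*(x^2 - 8*x + 15) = x*(x - 3)^2*(x - 5)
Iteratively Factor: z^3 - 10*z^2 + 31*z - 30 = (z - 5)*(z^2 - 5*z + 6) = (z - 5)*(z - 3)*(z - 2)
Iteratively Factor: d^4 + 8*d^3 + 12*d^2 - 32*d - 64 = (d + 4)*(d^3 + 4*d^2 - 4*d - 16) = (d - 2)*(d + 4)*(d^2 + 6*d + 8) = (d - 2)*(d + 4)^2*(d + 2)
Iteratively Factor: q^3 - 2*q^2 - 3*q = (q + 1)*(q^2 - 3*q) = (q - 3)*(q + 1)*(q)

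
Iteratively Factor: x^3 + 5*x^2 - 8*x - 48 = (x + 4)*(x^2 + x - 12) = (x - 3)*(x + 4)*(x + 4)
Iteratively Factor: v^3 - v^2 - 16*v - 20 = (v - 5)*(v^2 + 4*v + 4) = (v - 5)*(v + 2)*(v + 2)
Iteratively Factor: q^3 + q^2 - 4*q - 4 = (q + 1)*(q^2 - 4) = (q - 2)*(q + 1)*(q + 2)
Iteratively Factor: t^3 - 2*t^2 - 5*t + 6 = (t - 3)*(t^2 + t - 2) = (t - 3)*(t - 1)*(t + 2)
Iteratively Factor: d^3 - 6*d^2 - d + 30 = (d + 2)*(d^2 - 8*d + 15) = (d - 5)*(d + 2)*(d - 3)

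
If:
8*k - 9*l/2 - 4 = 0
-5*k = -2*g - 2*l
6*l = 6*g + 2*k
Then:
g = 8/3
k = 32/13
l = 136/39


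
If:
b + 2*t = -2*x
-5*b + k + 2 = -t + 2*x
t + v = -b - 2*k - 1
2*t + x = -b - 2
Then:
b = -2*v/23 - 14/23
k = 15/23 - 11*v/23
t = v/23 - 39/23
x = 2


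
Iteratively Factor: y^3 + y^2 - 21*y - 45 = (y - 5)*(y^2 + 6*y + 9) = (y - 5)*(y + 3)*(y + 3)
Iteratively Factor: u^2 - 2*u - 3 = (u - 3)*(u + 1)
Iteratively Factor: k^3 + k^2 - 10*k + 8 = (k - 2)*(k^2 + 3*k - 4) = (k - 2)*(k + 4)*(k - 1)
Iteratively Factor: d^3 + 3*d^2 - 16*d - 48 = (d + 4)*(d^2 - d - 12) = (d + 3)*(d + 4)*(d - 4)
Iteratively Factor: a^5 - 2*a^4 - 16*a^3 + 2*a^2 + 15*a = (a + 1)*(a^4 - 3*a^3 - 13*a^2 + 15*a) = a*(a + 1)*(a^3 - 3*a^2 - 13*a + 15) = a*(a - 1)*(a + 1)*(a^2 - 2*a - 15) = a*(a - 5)*(a - 1)*(a + 1)*(a + 3)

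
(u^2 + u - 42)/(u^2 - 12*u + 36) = (u + 7)/(u - 6)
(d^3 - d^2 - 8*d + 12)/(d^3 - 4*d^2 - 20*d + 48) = (d^2 + d - 6)/(d^2 - 2*d - 24)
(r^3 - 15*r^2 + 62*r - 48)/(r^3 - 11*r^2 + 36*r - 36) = (r^2 - 9*r + 8)/(r^2 - 5*r + 6)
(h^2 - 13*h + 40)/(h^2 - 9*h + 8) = (h - 5)/(h - 1)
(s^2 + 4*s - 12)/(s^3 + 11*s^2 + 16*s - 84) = 1/(s + 7)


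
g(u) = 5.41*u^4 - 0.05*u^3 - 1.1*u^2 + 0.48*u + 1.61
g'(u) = 21.64*u^3 - 0.15*u^2 - 2.2*u + 0.48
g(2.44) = 187.27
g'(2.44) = 308.58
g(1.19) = 11.39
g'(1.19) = 34.12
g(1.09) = 8.40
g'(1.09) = 25.93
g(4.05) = 1437.71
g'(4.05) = 1426.66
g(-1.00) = 5.49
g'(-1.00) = -19.11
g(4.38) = 1969.51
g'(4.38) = 1806.33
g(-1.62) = 35.42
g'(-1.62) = -88.35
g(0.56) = 2.06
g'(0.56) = 3.00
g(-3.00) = 429.83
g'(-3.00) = -578.55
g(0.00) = 1.61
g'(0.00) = 0.48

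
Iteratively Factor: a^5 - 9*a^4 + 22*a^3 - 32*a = (a)*(a^4 - 9*a^3 + 22*a^2 - 32) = a*(a - 2)*(a^3 - 7*a^2 + 8*a + 16) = a*(a - 4)*(a - 2)*(a^2 - 3*a - 4) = a*(a - 4)*(a - 2)*(a + 1)*(a - 4)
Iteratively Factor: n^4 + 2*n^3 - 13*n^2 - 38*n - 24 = (n + 2)*(n^3 - 13*n - 12) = (n + 2)*(n + 3)*(n^2 - 3*n - 4) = (n - 4)*(n + 2)*(n + 3)*(n + 1)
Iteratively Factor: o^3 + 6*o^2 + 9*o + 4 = (o + 4)*(o^2 + 2*o + 1) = (o + 1)*(o + 4)*(o + 1)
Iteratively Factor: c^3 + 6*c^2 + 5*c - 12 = (c + 3)*(c^2 + 3*c - 4) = (c + 3)*(c + 4)*(c - 1)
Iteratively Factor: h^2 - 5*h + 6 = (h - 2)*(h - 3)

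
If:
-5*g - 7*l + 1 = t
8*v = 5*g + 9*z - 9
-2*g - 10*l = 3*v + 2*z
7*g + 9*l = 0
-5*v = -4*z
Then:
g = 891/833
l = -99/119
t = 1229/833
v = 936/833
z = 1170/833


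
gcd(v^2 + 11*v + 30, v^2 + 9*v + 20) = v + 5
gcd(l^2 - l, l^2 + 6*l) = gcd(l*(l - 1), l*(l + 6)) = l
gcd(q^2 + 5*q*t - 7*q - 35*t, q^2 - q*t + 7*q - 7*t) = 1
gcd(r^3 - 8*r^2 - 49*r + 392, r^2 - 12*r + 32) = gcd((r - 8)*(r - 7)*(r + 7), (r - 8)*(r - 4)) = r - 8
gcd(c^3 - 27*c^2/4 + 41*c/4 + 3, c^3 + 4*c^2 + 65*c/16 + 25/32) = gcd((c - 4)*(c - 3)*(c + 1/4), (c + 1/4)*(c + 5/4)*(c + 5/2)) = c + 1/4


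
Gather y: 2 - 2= 0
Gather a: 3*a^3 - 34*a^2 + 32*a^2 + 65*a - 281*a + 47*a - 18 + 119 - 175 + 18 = 3*a^3 - 2*a^2 - 169*a - 56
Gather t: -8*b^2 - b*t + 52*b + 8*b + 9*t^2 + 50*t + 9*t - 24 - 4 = -8*b^2 + 60*b + 9*t^2 + t*(59 - b) - 28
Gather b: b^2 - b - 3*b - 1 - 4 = b^2 - 4*b - 5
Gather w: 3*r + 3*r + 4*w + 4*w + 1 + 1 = 6*r + 8*w + 2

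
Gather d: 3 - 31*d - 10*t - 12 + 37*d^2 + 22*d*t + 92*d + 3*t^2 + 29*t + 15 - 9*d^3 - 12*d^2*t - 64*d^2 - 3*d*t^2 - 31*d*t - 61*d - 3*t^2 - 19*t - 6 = -9*d^3 + d^2*(-12*t - 27) + d*(-3*t^2 - 9*t)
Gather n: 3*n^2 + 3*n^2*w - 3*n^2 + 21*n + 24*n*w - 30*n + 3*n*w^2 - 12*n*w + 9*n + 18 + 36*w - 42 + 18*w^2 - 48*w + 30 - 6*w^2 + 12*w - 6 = 3*n^2*w + n*(3*w^2 + 12*w) + 12*w^2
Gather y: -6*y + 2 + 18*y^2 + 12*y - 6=18*y^2 + 6*y - 4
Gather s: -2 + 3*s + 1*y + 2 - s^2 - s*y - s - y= -s^2 + s*(2 - y)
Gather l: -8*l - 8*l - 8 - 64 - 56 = -16*l - 128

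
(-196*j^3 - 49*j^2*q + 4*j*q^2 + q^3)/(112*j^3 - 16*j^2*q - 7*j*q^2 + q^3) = (7*j + q)/(-4*j + q)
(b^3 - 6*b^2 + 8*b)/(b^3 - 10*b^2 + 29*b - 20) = b*(b - 2)/(b^2 - 6*b + 5)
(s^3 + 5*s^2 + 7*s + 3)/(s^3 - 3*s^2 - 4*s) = (s^2 + 4*s + 3)/(s*(s - 4))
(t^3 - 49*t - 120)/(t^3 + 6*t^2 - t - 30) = (t - 8)/(t - 2)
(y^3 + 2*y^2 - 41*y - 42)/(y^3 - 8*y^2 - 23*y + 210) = (y^2 + 8*y + 7)/(y^2 - 2*y - 35)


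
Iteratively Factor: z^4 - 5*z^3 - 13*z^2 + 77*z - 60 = (z - 1)*(z^3 - 4*z^2 - 17*z + 60) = (z - 3)*(z - 1)*(z^2 - z - 20) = (z - 5)*(z - 3)*(z - 1)*(z + 4)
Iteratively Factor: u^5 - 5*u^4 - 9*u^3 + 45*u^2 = (u - 5)*(u^4 - 9*u^2) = u*(u - 5)*(u^3 - 9*u) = u*(u - 5)*(u - 3)*(u^2 + 3*u) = u*(u - 5)*(u - 3)*(u + 3)*(u)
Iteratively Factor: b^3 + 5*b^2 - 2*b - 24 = (b + 4)*(b^2 + b - 6) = (b + 3)*(b + 4)*(b - 2)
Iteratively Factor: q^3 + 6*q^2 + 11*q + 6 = (q + 2)*(q^2 + 4*q + 3) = (q + 1)*(q + 2)*(q + 3)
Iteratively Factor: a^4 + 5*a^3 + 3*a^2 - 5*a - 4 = (a + 1)*(a^3 + 4*a^2 - a - 4) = (a + 1)*(a + 4)*(a^2 - 1) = (a - 1)*(a + 1)*(a + 4)*(a + 1)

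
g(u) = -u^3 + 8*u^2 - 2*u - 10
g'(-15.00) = -917.00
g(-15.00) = 5195.00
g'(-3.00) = -77.00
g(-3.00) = 95.00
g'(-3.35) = -89.27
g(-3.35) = 124.08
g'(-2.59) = -63.56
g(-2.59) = 66.22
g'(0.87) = 9.65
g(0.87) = -6.34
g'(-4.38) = -129.63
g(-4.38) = 236.26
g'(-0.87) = -18.19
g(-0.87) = -1.55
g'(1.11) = 12.06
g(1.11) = -3.73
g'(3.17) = 18.57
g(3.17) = 32.20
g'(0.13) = 0.03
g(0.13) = -10.13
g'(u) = -3*u^2 + 16*u - 2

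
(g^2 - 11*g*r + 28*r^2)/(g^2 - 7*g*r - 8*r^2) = (-g^2 + 11*g*r - 28*r^2)/(-g^2 + 7*g*r + 8*r^2)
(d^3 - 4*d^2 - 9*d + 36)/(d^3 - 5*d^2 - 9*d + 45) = (d - 4)/(d - 5)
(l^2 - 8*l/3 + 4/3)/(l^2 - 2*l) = (l - 2/3)/l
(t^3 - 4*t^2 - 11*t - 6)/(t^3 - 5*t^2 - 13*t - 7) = (t - 6)/(t - 7)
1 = 1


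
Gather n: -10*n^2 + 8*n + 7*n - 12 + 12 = -10*n^2 + 15*n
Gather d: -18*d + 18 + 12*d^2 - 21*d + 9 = 12*d^2 - 39*d + 27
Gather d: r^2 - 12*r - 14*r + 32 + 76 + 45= r^2 - 26*r + 153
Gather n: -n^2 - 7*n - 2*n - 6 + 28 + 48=-n^2 - 9*n + 70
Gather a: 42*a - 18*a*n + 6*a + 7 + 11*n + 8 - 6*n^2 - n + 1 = a*(48 - 18*n) - 6*n^2 + 10*n + 16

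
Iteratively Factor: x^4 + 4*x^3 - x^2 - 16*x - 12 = (x + 2)*(x^3 + 2*x^2 - 5*x - 6) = (x + 1)*(x + 2)*(x^2 + x - 6) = (x - 2)*(x + 1)*(x + 2)*(x + 3)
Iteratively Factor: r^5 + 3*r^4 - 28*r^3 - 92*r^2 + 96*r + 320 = (r - 2)*(r^4 + 5*r^3 - 18*r^2 - 128*r - 160) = (r - 2)*(r + 4)*(r^3 + r^2 - 22*r - 40) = (r - 2)*(r + 2)*(r + 4)*(r^2 - r - 20) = (r - 5)*(r - 2)*(r + 2)*(r + 4)*(r + 4)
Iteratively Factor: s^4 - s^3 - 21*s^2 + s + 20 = (s + 1)*(s^3 - 2*s^2 - 19*s + 20) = (s - 1)*(s + 1)*(s^2 - s - 20) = (s - 1)*(s + 1)*(s + 4)*(s - 5)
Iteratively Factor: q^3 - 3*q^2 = (q - 3)*(q^2) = q*(q - 3)*(q)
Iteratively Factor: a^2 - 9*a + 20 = (a - 5)*(a - 4)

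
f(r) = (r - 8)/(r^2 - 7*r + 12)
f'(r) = (7 - 2*r)*(r - 8)/(r^2 - 7*r + 12)^2 + 1/(r^2 - 7*r + 12) = (r^2 - 7*r - (r - 8)*(2*r - 7) + 12)/(r^2 - 7*r + 12)^2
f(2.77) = -18.49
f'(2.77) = -91.87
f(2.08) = -3.35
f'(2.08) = -4.82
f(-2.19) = -0.32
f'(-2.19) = -0.08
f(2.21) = -4.09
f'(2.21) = -6.76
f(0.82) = -1.04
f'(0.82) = -0.66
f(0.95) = -1.13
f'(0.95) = -0.76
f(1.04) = -1.20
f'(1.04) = -0.85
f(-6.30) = -0.15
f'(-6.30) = -0.02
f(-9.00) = -0.11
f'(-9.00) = -0.01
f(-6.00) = -0.16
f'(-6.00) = -0.02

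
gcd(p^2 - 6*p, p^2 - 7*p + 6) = p - 6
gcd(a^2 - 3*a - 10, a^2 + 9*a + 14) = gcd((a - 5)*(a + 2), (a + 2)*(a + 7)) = a + 2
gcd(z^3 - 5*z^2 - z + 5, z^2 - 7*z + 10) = z - 5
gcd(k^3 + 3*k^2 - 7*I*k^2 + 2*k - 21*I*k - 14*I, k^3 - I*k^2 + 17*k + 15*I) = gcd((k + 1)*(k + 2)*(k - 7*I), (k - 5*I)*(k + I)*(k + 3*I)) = 1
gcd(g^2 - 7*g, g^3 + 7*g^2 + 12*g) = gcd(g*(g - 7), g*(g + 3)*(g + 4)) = g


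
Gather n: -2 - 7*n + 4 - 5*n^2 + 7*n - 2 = -5*n^2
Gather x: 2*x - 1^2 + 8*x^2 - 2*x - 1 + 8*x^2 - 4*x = 16*x^2 - 4*x - 2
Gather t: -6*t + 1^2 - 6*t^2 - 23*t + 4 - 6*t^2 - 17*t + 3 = -12*t^2 - 46*t + 8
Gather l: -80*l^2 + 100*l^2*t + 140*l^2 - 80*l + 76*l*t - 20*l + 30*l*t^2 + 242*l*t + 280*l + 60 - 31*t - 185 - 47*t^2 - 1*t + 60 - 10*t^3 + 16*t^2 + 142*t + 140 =l^2*(100*t + 60) + l*(30*t^2 + 318*t + 180) - 10*t^3 - 31*t^2 + 110*t + 75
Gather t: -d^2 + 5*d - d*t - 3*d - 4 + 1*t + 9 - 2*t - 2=-d^2 + 2*d + t*(-d - 1) + 3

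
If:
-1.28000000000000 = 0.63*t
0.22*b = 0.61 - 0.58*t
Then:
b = 8.13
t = -2.03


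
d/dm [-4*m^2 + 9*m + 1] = 9 - 8*m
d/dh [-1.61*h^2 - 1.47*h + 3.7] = -3.22*h - 1.47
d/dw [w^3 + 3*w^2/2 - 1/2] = 3*w*(w + 1)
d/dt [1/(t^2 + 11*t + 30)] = (-2*t - 11)/(t^2 + 11*t + 30)^2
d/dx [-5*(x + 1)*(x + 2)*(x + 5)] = -15*x^2 - 80*x - 85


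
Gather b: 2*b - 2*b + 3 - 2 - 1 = 0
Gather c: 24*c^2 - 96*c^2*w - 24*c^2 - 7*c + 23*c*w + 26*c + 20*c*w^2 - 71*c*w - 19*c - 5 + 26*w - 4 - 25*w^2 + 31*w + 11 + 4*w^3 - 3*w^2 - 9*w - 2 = -96*c^2*w + c*(20*w^2 - 48*w) + 4*w^3 - 28*w^2 + 48*w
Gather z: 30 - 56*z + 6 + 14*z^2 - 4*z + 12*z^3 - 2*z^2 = 12*z^3 + 12*z^2 - 60*z + 36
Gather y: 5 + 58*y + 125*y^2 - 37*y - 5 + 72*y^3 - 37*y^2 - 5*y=72*y^3 + 88*y^2 + 16*y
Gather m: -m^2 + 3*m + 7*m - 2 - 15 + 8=-m^2 + 10*m - 9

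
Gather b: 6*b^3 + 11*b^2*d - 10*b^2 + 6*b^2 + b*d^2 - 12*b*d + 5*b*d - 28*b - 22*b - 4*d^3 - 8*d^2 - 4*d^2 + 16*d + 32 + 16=6*b^3 + b^2*(11*d - 4) + b*(d^2 - 7*d - 50) - 4*d^3 - 12*d^2 + 16*d + 48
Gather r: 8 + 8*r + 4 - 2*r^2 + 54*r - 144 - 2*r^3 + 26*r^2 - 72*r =-2*r^3 + 24*r^2 - 10*r - 132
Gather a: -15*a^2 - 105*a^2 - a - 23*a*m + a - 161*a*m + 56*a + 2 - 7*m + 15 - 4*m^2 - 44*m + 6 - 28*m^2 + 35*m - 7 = -120*a^2 + a*(56 - 184*m) - 32*m^2 - 16*m + 16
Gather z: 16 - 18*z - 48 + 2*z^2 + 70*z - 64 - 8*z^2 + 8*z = -6*z^2 + 60*z - 96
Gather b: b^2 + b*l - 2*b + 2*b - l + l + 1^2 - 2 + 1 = b^2 + b*l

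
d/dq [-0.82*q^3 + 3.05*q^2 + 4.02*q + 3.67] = -2.46*q^2 + 6.1*q + 4.02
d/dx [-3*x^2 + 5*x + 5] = 5 - 6*x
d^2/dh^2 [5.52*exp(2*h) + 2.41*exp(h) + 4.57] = (22.08*exp(h) + 2.41)*exp(h)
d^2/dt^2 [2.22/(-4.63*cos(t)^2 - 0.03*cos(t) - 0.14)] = (190.359672*(1 - cos(t)^2)^2 + 0.925074*cos(t)^3 + 89.425818*cos(t)^2 - 1.859472*cos(t) - 187.48566)/(4.63*cos(t)^2 + 0.03*cos(t) + 0.14)^3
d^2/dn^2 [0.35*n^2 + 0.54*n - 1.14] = 0.700000000000000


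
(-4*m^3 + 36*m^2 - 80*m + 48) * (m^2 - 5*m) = -4*m^5 + 56*m^4 - 260*m^3 + 448*m^2 - 240*m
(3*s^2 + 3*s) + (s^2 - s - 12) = 4*s^2 + 2*s - 12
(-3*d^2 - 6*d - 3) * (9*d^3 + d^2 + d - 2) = -27*d^5 - 57*d^4 - 36*d^3 - 3*d^2 + 9*d + 6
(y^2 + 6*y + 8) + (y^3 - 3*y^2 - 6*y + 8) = y^3 - 2*y^2 + 16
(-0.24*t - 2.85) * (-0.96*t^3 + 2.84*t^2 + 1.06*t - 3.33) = 0.2304*t^4 + 2.0544*t^3 - 8.3484*t^2 - 2.2218*t + 9.4905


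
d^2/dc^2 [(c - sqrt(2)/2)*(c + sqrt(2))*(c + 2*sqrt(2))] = 6*c + 5*sqrt(2)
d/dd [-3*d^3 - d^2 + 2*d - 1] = -9*d^2 - 2*d + 2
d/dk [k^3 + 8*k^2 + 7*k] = 3*k^2 + 16*k + 7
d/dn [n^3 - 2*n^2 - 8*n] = 3*n^2 - 4*n - 8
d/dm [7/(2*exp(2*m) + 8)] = -7*exp(2*m)/(exp(2*m) + 4)^2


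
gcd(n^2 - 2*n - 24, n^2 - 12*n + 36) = n - 6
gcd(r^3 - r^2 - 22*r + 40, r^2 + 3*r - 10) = r^2 + 3*r - 10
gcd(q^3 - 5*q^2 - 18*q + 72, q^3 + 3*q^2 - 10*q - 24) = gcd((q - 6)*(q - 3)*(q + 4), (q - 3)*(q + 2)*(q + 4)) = q^2 + q - 12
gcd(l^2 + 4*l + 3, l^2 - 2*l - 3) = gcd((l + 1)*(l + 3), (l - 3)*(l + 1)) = l + 1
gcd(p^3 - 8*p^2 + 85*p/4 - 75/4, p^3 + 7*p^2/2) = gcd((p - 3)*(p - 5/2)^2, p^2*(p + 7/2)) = 1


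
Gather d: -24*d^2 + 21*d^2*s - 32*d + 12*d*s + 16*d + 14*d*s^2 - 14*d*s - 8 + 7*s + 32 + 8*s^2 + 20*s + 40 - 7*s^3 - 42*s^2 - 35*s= d^2*(21*s - 24) + d*(14*s^2 - 2*s - 16) - 7*s^3 - 34*s^2 - 8*s + 64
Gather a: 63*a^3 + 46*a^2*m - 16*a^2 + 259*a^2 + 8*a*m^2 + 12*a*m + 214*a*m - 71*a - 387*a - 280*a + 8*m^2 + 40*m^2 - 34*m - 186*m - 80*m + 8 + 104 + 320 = 63*a^3 + a^2*(46*m + 243) + a*(8*m^2 + 226*m - 738) + 48*m^2 - 300*m + 432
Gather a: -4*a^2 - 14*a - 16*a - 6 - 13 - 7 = -4*a^2 - 30*a - 26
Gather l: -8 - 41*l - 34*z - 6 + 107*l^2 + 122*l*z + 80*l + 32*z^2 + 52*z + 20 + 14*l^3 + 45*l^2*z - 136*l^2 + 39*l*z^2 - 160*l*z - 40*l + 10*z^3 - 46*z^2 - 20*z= 14*l^3 + l^2*(45*z - 29) + l*(39*z^2 - 38*z - 1) + 10*z^3 - 14*z^2 - 2*z + 6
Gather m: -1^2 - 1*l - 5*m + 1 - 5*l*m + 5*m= -5*l*m - l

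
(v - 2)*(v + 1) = v^2 - v - 2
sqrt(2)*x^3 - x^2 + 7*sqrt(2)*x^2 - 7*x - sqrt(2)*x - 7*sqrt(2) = (x + 7)*(x - sqrt(2))*(sqrt(2)*x + 1)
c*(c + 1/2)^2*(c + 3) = c^4 + 4*c^3 + 13*c^2/4 + 3*c/4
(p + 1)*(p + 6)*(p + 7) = p^3 + 14*p^2 + 55*p + 42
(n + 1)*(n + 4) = n^2 + 5*n + 4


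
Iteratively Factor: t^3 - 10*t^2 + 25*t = (t - 5)*(t^2 - 5*t) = (t - 5)^2*(t)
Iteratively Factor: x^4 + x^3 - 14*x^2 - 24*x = (x - 4)*(x^3 + 5*x^2 + 6*x) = (x - 4)*(x + 3)*(x^2 + 2*x) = (x - 4)*(x + 2)*(x + 3)*(x)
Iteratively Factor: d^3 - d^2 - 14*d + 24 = (d + 4)*(d^2 - 5*d + 6) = (d - 3)*(d + 4)*(d - 2)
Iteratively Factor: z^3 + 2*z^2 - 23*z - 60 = (z + 3)*(z^2 - z - 20) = (z + 3)*(z + 4)*(z - 5)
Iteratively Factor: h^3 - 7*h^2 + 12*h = (h - 3)*(h^2 - 4*h) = h*(h - 3)*(h - 4)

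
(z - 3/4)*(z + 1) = z^2 + z/4 - 3/4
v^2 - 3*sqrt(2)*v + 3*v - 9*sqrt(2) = (v + 3)*(v - 3*sqrt(2))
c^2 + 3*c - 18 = (c - 3)*(c + 6)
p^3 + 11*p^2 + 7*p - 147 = (p - 3)*(p + 7)^2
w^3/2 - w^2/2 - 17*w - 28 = (w/2 + 1)*(w - 7)*(w + 4)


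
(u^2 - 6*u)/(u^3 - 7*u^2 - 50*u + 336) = u/(u^2 - u - 56)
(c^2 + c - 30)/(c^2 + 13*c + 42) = (c - 5)/(c + 7)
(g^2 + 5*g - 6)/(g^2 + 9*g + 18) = (g - 1)/(g + 3)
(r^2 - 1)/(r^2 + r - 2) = (r + 1)/(r + 2)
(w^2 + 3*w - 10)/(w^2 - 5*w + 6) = (w + 5)/(w - 3)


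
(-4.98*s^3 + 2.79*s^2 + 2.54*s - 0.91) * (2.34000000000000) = -11.6532*s^3 + 6.5286*s^2 + 5.9436*s - 2.1294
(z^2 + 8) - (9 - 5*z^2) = 6*z^2 - 1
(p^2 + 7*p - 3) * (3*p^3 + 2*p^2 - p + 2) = 3*p^5 + 23*p^4 + 4*p^3 - 11*p^2 + 17*p - 6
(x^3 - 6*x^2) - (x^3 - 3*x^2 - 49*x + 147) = -3*x^2 + 49*x - 147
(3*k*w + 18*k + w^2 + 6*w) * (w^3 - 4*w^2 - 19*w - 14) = 3*k*w^4 + 6*k*w^3 - 129*k*w^2 - 384*k*w - 252*k + w^5 + 2*w^4 - 43*w^3 - 128*w^2 - 84*w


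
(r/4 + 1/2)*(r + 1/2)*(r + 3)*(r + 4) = r^4/4 + 19*r^3/8 + 61*r^2/8 + 37*r/4 + 3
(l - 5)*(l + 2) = l^2 - 3*l - 10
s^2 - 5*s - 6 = (s - 6)*(s + 1)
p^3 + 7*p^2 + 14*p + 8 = (p + 1)*(p + 2)*(p + 4)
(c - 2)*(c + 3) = c^2 + c - 6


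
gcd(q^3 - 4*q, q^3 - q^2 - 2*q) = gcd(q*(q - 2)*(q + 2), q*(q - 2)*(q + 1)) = q^2 - 2*q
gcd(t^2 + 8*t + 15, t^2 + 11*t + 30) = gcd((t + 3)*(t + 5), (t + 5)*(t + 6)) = t + 5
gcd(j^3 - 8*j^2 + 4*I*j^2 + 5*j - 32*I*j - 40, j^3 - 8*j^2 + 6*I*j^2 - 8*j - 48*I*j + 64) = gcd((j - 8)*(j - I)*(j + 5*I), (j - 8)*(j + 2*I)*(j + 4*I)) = j - 8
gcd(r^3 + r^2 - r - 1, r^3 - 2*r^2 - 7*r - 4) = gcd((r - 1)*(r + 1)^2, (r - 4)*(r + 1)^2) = r^2 + 2*r + 1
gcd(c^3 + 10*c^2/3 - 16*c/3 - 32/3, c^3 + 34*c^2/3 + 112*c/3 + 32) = c^2 + 16*c/3 + 16/3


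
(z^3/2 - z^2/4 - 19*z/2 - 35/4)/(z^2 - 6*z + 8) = (2*z^3 - z^2 - 38*z - 35)/(4*(z^2 - 6*z + 8))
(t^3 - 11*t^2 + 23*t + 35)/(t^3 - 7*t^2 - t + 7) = (t - 5)/(t - 1)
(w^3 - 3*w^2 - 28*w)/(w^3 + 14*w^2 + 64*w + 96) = w*(w - 7)/(w^2 + 10*w + 24)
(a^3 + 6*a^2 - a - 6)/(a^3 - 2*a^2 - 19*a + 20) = (a^2 + 7*a + 6)/(a^2 - a - 20)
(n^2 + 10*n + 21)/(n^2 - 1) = (n^2 + 10*n + 21)/(n^2 - 1)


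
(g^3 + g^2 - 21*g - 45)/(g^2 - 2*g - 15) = g + 3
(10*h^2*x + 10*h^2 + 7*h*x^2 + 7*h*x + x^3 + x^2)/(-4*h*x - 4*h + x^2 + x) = (10*h^2 + 7*h*x + x^2)/(-4*h + x)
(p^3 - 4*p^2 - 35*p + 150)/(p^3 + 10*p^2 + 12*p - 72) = (p^2 - 10*p + 25)/(p^2 + 4*p - 12)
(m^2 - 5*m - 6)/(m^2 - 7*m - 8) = (m - 6)/(m - 8)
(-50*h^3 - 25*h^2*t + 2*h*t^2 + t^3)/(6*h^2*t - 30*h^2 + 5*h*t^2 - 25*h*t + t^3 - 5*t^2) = (-25*h^2 + t^2)/(3*h*t - 15*h + t^2 - 5*t)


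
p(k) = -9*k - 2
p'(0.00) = -9.00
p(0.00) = -2.00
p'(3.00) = -9.00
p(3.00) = -29.00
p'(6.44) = -9.00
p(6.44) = -59.96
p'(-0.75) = -9.00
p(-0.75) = 4.75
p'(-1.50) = -9.00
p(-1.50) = 11.50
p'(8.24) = -9.00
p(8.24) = -76.16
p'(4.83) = -9.00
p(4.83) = -45.47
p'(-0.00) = -9.00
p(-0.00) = -2.00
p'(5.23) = -9.00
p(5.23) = -49.07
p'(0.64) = -9.00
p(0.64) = -7.76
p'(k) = -9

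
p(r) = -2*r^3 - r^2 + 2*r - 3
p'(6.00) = -226.00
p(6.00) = -459.00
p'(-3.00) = -46.00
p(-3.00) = 36.00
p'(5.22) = -171.93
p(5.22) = -304.28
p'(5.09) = -163.63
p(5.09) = -282.47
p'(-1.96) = -17.13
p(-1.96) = 4.30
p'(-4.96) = -135.69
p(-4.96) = 206.53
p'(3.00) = -58.00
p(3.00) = -60.00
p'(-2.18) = -22.15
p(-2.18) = 8.61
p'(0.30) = 0.86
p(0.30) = -2.54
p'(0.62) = -1.55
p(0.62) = -2.62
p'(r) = -6*r^2 - 2*r + 2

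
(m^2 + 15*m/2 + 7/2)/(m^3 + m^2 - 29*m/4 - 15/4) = 2*(m + 7)/(2*m^2 + m - 15)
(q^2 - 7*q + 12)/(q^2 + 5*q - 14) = (q^2 - 7*q + 12)/(q^2 + 5*q - 14)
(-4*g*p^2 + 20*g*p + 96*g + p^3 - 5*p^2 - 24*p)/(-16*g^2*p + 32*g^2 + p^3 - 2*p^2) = (p^2 - 5*p - 24)/(4*g*p - 8*g + p^2 - 2*p)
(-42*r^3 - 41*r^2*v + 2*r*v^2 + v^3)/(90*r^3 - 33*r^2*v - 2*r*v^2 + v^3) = (-42*r^3 - 41*r^2*v + 2*r*v^2 + v^3)/(90*r^3 - 33*r^2*v - 2*r*v^2 + v^3)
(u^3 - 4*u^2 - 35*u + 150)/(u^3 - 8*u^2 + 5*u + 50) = (u + 6)/(u + 2)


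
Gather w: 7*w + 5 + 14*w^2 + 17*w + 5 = 14*w^2 + 24*w + 10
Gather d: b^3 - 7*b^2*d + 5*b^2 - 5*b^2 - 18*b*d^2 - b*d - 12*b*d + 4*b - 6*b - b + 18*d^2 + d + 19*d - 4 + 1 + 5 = b^3 - 3*b + d^2*(18 - 18*b) + d*(-7*b^2 - 13*b + 20) + 2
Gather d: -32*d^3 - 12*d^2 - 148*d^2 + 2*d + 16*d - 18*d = -32*d^3 - 160*d^2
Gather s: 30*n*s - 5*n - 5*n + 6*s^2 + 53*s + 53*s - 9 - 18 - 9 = -10*n + 6*s^2 + s*(30*n + 106) - 36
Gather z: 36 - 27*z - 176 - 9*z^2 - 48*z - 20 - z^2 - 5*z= -10*z^2 - 80*z - 160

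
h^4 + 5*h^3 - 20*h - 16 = (h - 2)*(h + 1)*(h + 2)*(h + 4)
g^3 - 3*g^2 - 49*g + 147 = (g - 7)*(g - 3)*(g + 7)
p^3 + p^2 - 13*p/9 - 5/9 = (p - 1)*(p + 1/3)*(p + 5/3)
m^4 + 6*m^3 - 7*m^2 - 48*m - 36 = (m - 3)*(m + 1)*(m + 2)*(m + 6)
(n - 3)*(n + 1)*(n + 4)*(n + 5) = n^4 + 7*n^3 - n^2 - 67*n - 60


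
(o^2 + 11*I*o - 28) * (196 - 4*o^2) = -4*o^4 - 44*I*o^3 + 308*o^2 + 2156*I*o - 5488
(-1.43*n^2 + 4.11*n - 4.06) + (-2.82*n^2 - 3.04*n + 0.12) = -4.25*n^2 + 1.07*n - 3.94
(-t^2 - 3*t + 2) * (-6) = 6*t^2 + 18*t - 12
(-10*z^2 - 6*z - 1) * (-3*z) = 30*z^3 + 18*z^2 + 3*z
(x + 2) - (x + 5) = -3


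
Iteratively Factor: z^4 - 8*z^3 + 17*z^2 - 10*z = (z)*(z^3 - 8*z^2 + 17*z - 10) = z*(z - 5)*(z^2 - 3*z + 2) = z*(z - 5)*(z - 2)*(z - 1)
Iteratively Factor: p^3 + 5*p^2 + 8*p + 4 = (p + 2)*(p^2 + 3*p + 2) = (p + 1)*(p + 2)*(p + 2)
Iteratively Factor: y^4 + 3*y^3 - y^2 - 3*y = (y + 1)*(y^3 + 2*y^2 - 3*y) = (y - 1)*(y + 1)*(y^2 + 3*y) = y*(y - 1)*(y + 1)*(y + 3)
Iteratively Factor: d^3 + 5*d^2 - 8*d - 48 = (d + 4)*(d^2 + d - 12) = (d - 3)*(d + 4)*(d + 4)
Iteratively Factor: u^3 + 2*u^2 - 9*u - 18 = (u + 2)*(u^2 - 9) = (u - 3)*(u + 2)*(u + 3)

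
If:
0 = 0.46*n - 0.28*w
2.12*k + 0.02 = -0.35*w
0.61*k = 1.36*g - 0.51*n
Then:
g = 0.154211202528591*w - 0.00423140954495006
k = -0.165094339622642*w - 0.00943396226415094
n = 0.608695652173913*w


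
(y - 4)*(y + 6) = y^2 + 2*y - 24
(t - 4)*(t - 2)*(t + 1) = t^3 - 5*t^2 + 2*t + 8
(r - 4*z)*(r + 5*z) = r^2 + r*z - 20*z^2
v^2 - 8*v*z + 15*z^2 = (v - 5*z)*(v - 3*z)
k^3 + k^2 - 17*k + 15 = (k - 3)*(k - 1)*(k + 5)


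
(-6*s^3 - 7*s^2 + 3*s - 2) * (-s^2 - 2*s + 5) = 6*s^5 + 19*s^4 - 19*s^3 - 39*s^2 + 19*s - 10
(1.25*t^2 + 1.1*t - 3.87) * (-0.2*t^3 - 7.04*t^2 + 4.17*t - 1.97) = -0.25*t^5 - 9.02*t^4 - 1.7575*t^3 + 29.3693*t^2 - 18.3049*t + 7.6239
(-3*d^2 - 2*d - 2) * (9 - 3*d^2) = 9*d^4 + 6*d^3 - 21*d^2 - 18*d - 18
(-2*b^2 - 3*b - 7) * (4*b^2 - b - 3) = -8*b^4 - 10*b^3 - 19*b^2 + 16*b + 21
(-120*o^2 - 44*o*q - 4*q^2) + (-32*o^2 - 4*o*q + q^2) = -152*o^2 - 48*o*q - 3*q^2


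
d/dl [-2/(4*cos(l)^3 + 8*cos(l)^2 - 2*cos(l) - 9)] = 4*(-6*cos(l)^2 - 8*cos(l) + 1)*sin(l)/(cos(l) + 4*cos(2*l) + cos(3*l) - 5)^2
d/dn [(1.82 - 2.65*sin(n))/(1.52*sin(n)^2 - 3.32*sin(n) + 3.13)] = (4.028*sin(n)^2 - 5.5328*sin(n) - 2.2521)*cos(n)/(2.3104*sin(n)^4 - 10.0928*sin(n)^3 + 20.5376*sin(n)^2 - 20.7832*sin(n) + 9.7969)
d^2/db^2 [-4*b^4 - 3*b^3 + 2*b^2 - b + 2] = -48*b^2 - 18*b + 4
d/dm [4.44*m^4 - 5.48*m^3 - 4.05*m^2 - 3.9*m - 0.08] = 17.76*m^3 - 16.44*m^2 - 8.1*m - 3.9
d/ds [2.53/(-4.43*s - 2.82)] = 11.2079/(4.43*s + 2.82)^2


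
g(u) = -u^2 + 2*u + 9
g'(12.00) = -22.00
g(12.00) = -111.00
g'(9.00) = -16.00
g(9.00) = -54.00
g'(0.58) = 0.84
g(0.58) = 9.82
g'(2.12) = -2.24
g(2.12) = 8.75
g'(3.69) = -5.38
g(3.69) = 2.76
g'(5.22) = -8.44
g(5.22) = -7.81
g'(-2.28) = 6.56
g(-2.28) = -0.76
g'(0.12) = 1.76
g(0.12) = 9.23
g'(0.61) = 0.78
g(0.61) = 9.85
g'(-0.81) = 3.62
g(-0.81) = 6.72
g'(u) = 2 - 2*u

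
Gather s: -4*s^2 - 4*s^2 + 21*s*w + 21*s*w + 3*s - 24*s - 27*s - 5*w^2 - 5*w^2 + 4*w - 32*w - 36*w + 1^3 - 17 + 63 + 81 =-8*s^2 + s*(42*w - 48) - 10*w^2 - 64*w + 128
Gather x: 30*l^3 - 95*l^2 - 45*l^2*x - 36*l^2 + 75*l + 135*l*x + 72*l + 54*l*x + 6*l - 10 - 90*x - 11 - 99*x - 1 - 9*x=30*l^3 - 131*l^2 + 153*l + x*(-45*l^2 + 189*l - 198) - 22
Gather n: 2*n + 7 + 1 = 2*n + 8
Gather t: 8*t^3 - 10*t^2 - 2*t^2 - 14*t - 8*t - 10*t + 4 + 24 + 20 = 8*t^3 - 12*t^2 - 32*t + 48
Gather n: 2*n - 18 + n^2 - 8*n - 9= n^2 - 6*n - 27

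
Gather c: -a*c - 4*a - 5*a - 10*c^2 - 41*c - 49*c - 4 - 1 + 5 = -9*a - 10*c^2 + c*(-a - 90)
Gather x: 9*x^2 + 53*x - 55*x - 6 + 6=9*x^2 - 2*x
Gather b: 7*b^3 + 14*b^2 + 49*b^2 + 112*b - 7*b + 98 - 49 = 7*b^3 + 63*b^2 + 105*b + 49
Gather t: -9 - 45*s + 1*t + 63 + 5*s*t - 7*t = -45*s + t*(5*s - 6) + 54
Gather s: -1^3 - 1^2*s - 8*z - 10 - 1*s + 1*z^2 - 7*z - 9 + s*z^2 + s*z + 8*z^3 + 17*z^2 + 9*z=s*(z^2 + z - 2) + 8*z^3 + 18*z^2 - 6*z - 20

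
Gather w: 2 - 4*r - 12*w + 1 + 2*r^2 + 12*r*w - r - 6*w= 2*r^2 - 5*r + w*(12*r - 18) + 3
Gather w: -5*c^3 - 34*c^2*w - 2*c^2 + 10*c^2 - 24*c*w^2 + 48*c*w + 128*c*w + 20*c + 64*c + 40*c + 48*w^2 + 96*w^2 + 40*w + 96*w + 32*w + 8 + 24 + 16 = -5*c^3 + 8*c^2 + 124*c + w^2*(144 - 24*c) + w*(-34*c^2 + 176*c + 168) + 48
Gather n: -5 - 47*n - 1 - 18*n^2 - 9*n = -18*n^2 - 56*n - 6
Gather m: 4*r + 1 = 4*r + 1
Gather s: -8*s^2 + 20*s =-8*s^2 + 20*s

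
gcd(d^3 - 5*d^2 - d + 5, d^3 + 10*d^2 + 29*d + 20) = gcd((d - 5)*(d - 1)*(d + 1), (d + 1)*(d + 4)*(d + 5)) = d + 1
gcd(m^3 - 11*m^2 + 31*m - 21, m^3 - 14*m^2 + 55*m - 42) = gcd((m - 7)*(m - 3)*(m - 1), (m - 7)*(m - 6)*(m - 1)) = m^2 - 8*m + 7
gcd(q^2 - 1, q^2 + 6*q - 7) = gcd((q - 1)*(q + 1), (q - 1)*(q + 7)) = q - 1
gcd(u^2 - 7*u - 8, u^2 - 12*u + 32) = u - 8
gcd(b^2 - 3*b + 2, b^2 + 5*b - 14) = b - 2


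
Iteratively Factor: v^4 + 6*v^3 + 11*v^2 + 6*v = (v + 3)*(v^3 + 3*v^2 + 2*v) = (v + 2)*(v + 3)*(v^2 + v) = (v + 1)*(v + 2)*(v + 3)*(v)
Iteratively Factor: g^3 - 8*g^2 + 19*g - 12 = (g - 1)*(g^2 - 7*g + 12) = (g - 4)*(g - 1)*(g - 3)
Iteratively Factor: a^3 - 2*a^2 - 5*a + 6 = (a + 2)*(a^2 - 4*a + 3) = (a - 1)*(a + 2)*(a - 3)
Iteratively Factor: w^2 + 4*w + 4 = (w + 2)*(w + 2)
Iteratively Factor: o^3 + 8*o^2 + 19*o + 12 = (o + 4)*(o^2 + 4*o + 3) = (o + 3)*(o + 4)*(o + 1)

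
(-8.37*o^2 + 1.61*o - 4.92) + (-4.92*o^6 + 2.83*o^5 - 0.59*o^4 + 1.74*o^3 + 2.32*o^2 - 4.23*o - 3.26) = -4.92*o^6 + 2.83*o^5 - 0.59*o^4 + 1.74*o^3 - 6.05*o^2 - 2.62*o - 8.18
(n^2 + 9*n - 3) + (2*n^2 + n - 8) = 3*n^2 + 10*n - 11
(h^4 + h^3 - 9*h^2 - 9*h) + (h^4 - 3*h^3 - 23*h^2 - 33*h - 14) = 2*h^4 - 2*h^3 - 32*h^2 - 42*h - 14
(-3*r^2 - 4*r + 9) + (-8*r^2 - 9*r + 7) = -11*r^2 - 13*r + 16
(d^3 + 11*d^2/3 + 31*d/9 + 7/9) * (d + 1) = d^4 + 14*d^3/3 + 64*d^2/9 + 38*d/9 + 7/9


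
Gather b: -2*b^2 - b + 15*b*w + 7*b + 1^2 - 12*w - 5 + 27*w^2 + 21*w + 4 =-2*b^2 + b*(15*w + 6) + 27*w^2 + 9*w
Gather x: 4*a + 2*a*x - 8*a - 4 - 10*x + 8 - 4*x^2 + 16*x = -4*a - 4*x^2 + x*(2*a + 6) + 4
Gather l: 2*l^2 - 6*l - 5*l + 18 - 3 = 2*l^2 - 11*l + 15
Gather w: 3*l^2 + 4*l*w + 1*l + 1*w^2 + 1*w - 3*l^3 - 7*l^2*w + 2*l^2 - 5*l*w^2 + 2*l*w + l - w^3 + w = -3*l^3 + 5*l^2 + 2*l - w^3 + w^2*(1 - 5*l) + w*(-7*l^2 + 6*l + 2)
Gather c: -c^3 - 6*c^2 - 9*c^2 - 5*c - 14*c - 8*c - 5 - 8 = -c^3 - 15*c^2 - 27*c - 13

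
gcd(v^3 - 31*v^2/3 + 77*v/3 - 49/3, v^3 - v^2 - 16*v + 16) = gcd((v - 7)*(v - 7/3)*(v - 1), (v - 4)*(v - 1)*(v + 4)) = v - 1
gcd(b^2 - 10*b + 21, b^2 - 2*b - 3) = b - 3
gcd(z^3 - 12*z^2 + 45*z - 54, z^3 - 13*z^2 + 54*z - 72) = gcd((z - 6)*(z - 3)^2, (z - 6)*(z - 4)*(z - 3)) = z^2 - 9*z + 18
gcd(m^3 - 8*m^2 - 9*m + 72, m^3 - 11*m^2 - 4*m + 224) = m - 8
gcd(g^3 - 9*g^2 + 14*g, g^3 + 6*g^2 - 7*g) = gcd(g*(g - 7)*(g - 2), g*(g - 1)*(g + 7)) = g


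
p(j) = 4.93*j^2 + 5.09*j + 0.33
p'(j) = 9.86*j + 5.09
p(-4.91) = 94.19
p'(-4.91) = -43.32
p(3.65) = 84.59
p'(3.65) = 41.08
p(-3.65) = 47.43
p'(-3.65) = -30.90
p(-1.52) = 3.98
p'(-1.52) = -9.90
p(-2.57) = 19.81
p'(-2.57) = -20.25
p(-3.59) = 45.60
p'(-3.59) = -30.31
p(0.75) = 6.92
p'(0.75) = 12.48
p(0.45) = 3.62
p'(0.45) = 9.53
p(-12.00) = 649.17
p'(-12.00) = -113.23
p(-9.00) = 353.85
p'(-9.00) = -83.65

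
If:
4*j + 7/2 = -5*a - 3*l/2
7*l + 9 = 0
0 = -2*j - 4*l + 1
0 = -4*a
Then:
No Solution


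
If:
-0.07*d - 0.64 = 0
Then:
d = -9.14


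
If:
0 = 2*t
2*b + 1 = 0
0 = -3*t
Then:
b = -1/2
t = 0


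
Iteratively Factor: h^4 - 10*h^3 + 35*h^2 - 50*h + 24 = (h - 1)*(h^3 - 9*h^2 + 26*h - 24) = (h - 4)*(h - 1)*(h^2 - 5*h + 6) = (h - 4)*(h - 3)*(h - 1)*(h - 2)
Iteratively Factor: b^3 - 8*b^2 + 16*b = (b)*(b^2 - 8*b + 16) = b*(b - 4)*(b - 4)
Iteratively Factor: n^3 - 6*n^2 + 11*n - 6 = (n - 2)*(n^2 - 4*n + 3) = (n - 3)*(n - 2)*(n - 1)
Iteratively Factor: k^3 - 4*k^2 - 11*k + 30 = (k + 3)*(k^2 - 7*k + 10) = (k - 2)*(k + 3)*(k - 5)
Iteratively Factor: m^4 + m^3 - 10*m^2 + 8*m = (m)*(m^3 + m^2 - 10*m + 8) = m*(m - 2)*(m^2 + 3*m - 4) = m*(m - 2)*(m + 4)*(m - 1)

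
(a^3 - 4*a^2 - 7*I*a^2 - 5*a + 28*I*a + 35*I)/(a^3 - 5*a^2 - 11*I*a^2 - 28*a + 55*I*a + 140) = (a + 1)/(a - 4*I)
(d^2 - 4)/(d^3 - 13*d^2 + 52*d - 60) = (d + 2)/(d^2 - 11*d + 30)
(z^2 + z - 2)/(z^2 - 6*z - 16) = (z - 1)/(z - 8)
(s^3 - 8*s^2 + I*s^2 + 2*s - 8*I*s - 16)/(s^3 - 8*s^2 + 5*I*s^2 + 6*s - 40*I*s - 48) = (s + 2*I)/(s + 6*I)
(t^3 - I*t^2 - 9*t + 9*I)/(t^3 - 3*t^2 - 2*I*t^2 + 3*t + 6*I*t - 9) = (t^2 + t*(3 - I) - 3*I)/(t^2 - 2*I*t + 3)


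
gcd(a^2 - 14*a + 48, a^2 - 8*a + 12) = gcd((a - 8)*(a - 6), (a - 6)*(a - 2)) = a - 6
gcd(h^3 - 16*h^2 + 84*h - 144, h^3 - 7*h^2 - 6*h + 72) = h^2 - 10*h + 24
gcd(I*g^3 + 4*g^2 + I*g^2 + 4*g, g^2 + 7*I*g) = g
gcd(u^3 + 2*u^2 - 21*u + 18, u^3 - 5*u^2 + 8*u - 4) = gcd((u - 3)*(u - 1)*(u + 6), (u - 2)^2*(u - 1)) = u - 1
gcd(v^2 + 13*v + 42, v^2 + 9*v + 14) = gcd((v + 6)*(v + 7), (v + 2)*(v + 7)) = v + 7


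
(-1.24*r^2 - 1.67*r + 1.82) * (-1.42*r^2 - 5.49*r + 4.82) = 1.7608*r^4 + 9.179*r^3 + 0.607100000000001*r^2 - 18.0412*r + 8.7724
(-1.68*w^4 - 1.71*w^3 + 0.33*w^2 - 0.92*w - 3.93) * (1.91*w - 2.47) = -3.2088*w^5 + 0.883500000000001*w^4 + 4.854*w^3 - 2.5723*w^2 - 5.2339*w + 9.7071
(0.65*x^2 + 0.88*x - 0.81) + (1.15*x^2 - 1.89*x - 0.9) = 1.8*x^2 - 1.01*x - 1.71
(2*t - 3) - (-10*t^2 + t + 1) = 10*t^2 + t - 4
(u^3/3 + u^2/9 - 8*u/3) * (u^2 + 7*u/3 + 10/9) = u^5/3 + 8*u^4/9 - 55*u^3/27 - 494*u^2/81 - 80*u/27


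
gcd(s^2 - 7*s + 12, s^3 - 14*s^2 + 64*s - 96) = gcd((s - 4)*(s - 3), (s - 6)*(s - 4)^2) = s - 4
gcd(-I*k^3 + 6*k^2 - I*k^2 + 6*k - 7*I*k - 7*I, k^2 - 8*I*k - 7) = k - I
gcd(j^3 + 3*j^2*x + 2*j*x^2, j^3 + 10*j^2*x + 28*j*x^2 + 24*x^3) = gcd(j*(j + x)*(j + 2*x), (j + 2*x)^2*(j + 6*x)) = j + 2*x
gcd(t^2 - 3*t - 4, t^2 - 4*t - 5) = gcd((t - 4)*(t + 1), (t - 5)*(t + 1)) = t + 1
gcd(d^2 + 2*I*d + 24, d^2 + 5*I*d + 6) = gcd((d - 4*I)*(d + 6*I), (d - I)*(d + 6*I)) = d + 6*I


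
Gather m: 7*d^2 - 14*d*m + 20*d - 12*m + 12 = 7*d^2 + 20*d + m*(-14*d - 12) + 12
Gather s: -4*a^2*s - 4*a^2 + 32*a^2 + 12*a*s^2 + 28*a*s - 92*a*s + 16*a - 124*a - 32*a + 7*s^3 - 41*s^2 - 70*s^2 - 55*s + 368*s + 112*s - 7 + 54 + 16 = 28*a^2 - 140*a + 7*s^3 + s^2*(12*a - 111) + s*(-4*a^2 - 64*a + 425) + 63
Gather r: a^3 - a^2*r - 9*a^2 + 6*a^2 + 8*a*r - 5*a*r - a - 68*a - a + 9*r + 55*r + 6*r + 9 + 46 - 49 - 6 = a^3 - 3*a^2 - 70*a + r*(-a^2 + 3*a + 70)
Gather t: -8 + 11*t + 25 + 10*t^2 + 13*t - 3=10*t^2 + 24*t + 14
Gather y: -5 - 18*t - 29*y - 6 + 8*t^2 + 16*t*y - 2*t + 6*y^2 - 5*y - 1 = 8*t^2 - 20*t + 6*y^2 + y*(16*t - 34) - 12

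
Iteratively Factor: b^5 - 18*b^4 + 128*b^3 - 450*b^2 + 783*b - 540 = (b - 3)*(b^4 - 15*b^3 + 83*b^2 - 201*b + 180) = (b - 3)^2*(b^3 - 12*b^2 + 47*b - 60) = (b - 4)*(b - 3)^2*(b^2 - 8*b + 15) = (b - 4)*(b - 3)^3*(b - 5)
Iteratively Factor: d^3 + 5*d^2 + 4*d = (d + 4)*(d^2 + d) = d*(d + 4)*(d + 1)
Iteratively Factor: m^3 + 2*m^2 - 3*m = (m)*(m^2 + 2*m - 3) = m*(m - 1)*(m + 3)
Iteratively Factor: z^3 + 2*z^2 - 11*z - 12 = (z + 4)*(z^2 - 2*z - 3) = (z - 3)*(z + 4)*(z + 1)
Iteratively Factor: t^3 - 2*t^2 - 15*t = (t - 5)*(t^2 + 3*t) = (t - 5)*(t + 3)*(t)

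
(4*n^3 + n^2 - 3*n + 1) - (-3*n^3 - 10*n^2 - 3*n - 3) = 7*n^3 + 11*n^2 + 4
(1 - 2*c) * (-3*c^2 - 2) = 6*c^3 - 3*c^2 + 4*c - 2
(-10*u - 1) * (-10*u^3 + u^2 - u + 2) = 100*u^4 + 9*u^2 - 19*u - 2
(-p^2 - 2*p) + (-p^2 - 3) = -2*p^2 - 2*p - 3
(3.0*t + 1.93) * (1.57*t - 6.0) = 4.71*t^2 - 14.9699*t - 11.58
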